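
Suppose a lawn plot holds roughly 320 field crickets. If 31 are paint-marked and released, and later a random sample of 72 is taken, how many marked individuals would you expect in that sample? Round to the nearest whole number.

expected recaptures ≈ 7

The marked fraction of the population is 31/320, so in a sample of 72 expect C·(M/N) marked.
E[R] = 31 × 72 / 320 = 2232 / 320 ≈ 7.0 → 7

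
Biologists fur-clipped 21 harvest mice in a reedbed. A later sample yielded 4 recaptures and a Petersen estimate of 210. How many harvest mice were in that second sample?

C = 40

From N = M·C/R: C = N·R / M = 210·4 / 21 = 840 / 21 = 40.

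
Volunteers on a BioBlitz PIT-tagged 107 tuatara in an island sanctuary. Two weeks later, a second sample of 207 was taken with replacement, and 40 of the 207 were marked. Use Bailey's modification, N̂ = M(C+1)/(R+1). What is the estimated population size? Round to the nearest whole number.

N̂ = 107·(207+1)/(40+1) = 107·208/41 = 22256/41 ≈ 542.8 → 543

N ≈ 543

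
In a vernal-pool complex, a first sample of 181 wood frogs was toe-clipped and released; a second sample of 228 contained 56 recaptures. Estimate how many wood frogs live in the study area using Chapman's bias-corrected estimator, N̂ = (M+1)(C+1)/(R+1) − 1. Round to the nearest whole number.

N ≈ 730

N̂ = (181+1)(228+1)/(56+1) − 1 = 182·229/57 − 1
= 41678/57 − 1 ≈ 731.2 − 1 ≈ 730.2 → 730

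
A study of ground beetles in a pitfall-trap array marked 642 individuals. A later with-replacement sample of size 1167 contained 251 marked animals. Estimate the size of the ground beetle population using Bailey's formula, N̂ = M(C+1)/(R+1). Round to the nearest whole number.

N ≈ 2976

N̂ = 642·(1167+1)/(251+1) = 642·1168/252 = 749856/252 ≈ 2975.6 → 2976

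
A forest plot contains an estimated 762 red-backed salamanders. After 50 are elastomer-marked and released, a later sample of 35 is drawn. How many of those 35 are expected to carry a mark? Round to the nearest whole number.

Expected recaptures E[R] = M·C / N.
E[R] = 50 × 35 / 762 = 1750 / 762 ≈ 2.3 → 2

expected recaptures ≈ 2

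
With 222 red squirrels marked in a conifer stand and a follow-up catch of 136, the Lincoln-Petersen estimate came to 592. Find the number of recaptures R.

From N = M·C/R: R = M·C / N = 222·136 / 592 = 30192 / 592 = 51.

R = 51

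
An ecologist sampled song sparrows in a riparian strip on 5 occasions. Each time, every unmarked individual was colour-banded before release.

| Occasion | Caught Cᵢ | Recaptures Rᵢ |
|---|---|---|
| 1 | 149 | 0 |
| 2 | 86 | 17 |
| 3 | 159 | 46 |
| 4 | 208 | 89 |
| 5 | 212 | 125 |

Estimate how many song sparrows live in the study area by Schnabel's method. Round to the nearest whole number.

Marked at large before each occasion: Mᵢ = Σⱼ<ᵢ (Cⱼ − Rⱼ) → M1=0, M2=149, M3=218, M4=331, M5=450
Σ MᵢCᵢ = 0·149 + 149·86 + 218·159 + 331·208 + 450·212 = 0 + 12814 + 34662 + 68848 + 95400 = 211724
Σ Rᵢ = 0 + 17 + 46 + 89 + 125 = 277
N̂ = 211724 / 277 ≈ 764.3 → 764

N ≈ 764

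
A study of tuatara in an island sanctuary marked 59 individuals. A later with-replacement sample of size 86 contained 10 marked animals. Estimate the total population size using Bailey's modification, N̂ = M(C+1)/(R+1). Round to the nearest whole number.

N̂ = 59·(86+1)/(10+1) = 59·87/11 = 5133/11 ≈ 466.6 → 467

N ≈ 467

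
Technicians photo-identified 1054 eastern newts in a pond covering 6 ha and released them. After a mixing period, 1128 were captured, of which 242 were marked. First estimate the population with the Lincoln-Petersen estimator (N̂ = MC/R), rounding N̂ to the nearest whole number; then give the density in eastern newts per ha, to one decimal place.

N̂ = 1054·1128/242 = 1188912/242 ≈ 4912.9 → 4913
Density = N̂ / area = 4913 / 6 ≈ 818.83 → 818.8 per ha

density ≈ 818.8 eastern newts per ha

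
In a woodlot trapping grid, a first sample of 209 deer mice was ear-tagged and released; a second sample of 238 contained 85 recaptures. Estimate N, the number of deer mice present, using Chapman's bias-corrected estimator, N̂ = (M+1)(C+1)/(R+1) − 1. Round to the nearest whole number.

N̂ = (209+1)(238+1)/(85+1) − 1 = 210·239/86 − 1
= 50190/86 − 1 ≈ 583.6 − 1 ≈ 582.6 → 583

N ≈ 583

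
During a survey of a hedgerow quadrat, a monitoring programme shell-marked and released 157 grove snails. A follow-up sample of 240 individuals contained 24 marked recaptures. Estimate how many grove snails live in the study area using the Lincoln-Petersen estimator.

N = 1570

Lincoln-Petersen assumes M/N = R/C, so N = M·C / R.
N = (157 × 240) / 24 = 37680 / 24 = 1570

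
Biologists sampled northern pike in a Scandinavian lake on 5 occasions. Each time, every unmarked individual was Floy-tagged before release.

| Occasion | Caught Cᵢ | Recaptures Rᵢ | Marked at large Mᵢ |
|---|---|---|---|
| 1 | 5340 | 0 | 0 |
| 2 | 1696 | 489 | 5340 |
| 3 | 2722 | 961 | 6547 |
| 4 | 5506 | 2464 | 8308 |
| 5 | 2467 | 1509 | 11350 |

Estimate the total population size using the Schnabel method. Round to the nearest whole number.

N ≈ 18,555

Σ MᵢCᵢ = 0·5340 + 5340·1696 + 6547·2722 + 8308·5506 + 11350·2467 = 0 + 9056640 + 17820934 + 45743848 + 28000450 = 100621872
Σ Rᵢ = 0 + 489 + 961 + 2464 + 1509 = 5423
N̂ = 100621872 / 5423 ≈ 18554.7 → 18555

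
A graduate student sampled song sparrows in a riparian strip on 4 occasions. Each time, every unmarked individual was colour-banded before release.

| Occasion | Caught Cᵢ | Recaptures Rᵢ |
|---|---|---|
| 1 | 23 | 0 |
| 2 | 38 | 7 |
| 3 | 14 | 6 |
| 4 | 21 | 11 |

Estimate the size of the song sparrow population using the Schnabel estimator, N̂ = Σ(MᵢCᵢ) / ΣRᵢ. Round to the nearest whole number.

Marked at large before each occasion: Mᵢ = Σⱼ<ᵢ (Cⱼ − Rⱼ) → M1=0, M2=23, M3=54, M4=62
Σ MᵢCᵢ = 0·23 + 23·38 + 54·14 + 62·21 = 0 + 874 + 756 + 1302 = 2932
Σ Rᵢ = 0 + 7 + 6 + 11 = 24
N̂ = 2932 / 24 ≈ 122.2 → 122

N ≈ 122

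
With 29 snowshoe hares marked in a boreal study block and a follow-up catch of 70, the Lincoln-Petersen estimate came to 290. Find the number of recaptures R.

R = 7

From N = M·C/R: R = M·C / N = 29·70 / 290 = 2030 / 290 = 7.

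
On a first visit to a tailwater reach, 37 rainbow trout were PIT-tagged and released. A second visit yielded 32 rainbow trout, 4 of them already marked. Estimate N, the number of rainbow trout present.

N = (37 × 32) / 4 = 1184 / 4 = 296

N = 296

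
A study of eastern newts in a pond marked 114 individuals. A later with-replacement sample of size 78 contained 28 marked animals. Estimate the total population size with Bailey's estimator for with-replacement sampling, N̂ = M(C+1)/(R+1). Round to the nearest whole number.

N ≈ 311

N̂ = 114·(78+1)/(28+1) = 114·79/29 = 9006/29 ≈ 310.6 → 311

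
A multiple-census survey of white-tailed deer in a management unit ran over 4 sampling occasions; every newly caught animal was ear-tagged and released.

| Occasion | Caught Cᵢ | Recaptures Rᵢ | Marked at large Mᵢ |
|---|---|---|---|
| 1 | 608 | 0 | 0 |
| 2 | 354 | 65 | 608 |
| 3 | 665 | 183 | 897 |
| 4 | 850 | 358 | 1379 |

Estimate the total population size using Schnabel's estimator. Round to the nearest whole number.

Σ MᵢCᵢ = 0·608 + 608·354 + 897·665 + 1379·850 = 0 + 215232 + 596505 + 1172150 = 1983887
Σ Rᵢ = 0 + 65 + 183 + 358 = 606
N̂ = 1983887 / 606 ≈ 3273.7 → 3274

N ≈ 3274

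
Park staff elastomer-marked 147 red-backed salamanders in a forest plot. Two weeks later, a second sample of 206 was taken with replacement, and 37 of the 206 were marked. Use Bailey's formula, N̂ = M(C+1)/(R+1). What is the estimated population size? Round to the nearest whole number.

N̂ = 147·(206+1)/(37+1) = 147·207/38 = 30429/38 ≈ 800.8 → 801

N ≈ 801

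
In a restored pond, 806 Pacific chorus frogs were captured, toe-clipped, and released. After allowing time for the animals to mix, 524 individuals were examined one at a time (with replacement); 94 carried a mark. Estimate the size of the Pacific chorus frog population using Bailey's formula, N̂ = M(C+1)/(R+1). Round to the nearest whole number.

N ≈ 4454

N̂ = 806·(524+1)/(94+1) = 806·525/95 = 423150/95 ≈ 4454.2 → 4454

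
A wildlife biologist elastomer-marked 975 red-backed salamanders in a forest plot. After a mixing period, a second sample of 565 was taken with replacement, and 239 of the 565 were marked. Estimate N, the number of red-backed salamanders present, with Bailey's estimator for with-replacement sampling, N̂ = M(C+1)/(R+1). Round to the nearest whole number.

N̂ = 975·(565+1)/(239+1) = 975·566/240 = 551850/240 ≈ 2299.4 → 2299

N ≈ 2299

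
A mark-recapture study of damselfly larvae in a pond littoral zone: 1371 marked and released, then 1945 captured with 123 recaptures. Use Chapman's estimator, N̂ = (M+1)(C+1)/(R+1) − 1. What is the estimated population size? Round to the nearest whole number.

N̂ = (1371+1)(1945+1)/(123+1) − 1 = 1372·1946/124 − 1
= 2669912/124 − 1 ≈ 21531.5 − 1 ≈ 21530.5 → 21531

N ≈ 21,531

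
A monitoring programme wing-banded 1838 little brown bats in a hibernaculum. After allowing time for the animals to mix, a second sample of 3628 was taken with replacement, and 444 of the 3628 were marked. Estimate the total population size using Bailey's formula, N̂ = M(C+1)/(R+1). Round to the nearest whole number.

N̂ = 1838·(3628+1)/(444+1) = 1838·3629/445 = 6670102/445 ≈ 14989.0 → 14989

N ≈ 14,989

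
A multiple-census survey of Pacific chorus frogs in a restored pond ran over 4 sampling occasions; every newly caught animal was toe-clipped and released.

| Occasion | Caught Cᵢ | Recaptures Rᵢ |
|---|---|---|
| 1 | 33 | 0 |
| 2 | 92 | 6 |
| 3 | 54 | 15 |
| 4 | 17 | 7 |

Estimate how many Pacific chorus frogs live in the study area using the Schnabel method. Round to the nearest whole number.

N ≈ 434

Marked at large before each occasion: Mᵢ = Σⱼ<ᵢ (Cⱼ − Rⱼ) → M1=0, M2=33, M3=119, M4=158
Σ MᵢCᵢ = 0·33 + 33·92 + 119·54 + 158·17 = 0 + 3036 + 6426 + 2686 = 12148
Σ Rᵢ = 0 + 6 + 15 + 7 = 28
N̂ = 12148 / 28 ≈ 433.9 → 434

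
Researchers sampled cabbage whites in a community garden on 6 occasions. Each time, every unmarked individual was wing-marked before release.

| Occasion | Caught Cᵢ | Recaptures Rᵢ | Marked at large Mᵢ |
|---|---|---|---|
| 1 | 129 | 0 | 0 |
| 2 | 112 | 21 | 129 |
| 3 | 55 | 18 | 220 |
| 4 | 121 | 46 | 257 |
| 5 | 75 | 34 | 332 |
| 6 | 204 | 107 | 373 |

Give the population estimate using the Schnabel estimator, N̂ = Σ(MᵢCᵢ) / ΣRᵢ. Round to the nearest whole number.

N ≈ 702

Σ MᵢCᵢ = 0·129 + 129·112 + 220·55 + 257·121 + 332·75 + 373·204 = 0 + 14448 + 12100 + 31097 + 24900 + 76092 = 158637
Σ Rᵢ = 0 + 21 + 18 + 46 + 34 + 107 = 226
N̂ = 158637 / 226 ≈ 701.9 → 702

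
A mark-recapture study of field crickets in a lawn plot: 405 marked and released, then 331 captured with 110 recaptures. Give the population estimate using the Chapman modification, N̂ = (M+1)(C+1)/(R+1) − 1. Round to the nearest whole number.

N ≈ 1213

N̂ = (405+1)(331+1)/(110+1) − 1 = 406·332/111 − 1
= 134792/111 − 1 ≈ 1214.3 − 1 ≈ 1213.3 → 1213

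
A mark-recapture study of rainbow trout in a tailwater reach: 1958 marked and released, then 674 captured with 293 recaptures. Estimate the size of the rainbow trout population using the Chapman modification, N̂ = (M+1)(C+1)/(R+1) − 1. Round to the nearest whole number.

N ≈ 4497

N̂ = (1958+1)(674+1)/(293+1) − 1 = 1959·675/294 − 1
= 1322325/294 − 1 ≈ 4497.7 − 1 ≈ 4496.7 → 4497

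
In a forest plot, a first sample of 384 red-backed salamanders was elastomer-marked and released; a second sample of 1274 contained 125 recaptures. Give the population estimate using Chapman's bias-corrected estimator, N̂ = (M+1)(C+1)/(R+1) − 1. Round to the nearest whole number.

N ≈ 3895

N̂ = (384+1)(1274+1)/(125+1) − 1 = 385·1275/126 − 1
= 490875/126 − 1 ≈ 3895.8 − 1 ≈ 3894.8 → 3895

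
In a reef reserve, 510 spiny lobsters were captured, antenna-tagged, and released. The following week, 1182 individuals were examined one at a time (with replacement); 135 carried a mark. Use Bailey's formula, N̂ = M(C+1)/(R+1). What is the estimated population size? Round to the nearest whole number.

N̂ = 510·(1182+1)/(135+1) = 510·1183/136 = 603330/136 ≈ 4436.2 → 4436

N ≈ 4436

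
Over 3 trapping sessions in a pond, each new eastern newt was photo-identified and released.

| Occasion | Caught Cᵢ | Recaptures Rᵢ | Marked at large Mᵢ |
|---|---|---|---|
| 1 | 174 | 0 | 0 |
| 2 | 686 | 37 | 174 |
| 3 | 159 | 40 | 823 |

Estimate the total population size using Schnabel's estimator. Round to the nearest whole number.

N ≈ 3250

Σ MᵢCᵢ = 0·174 + 174·686 + 823·159 = 0 + 119364 + 130857 = 250221
Σ Rᵢ = 0 + 37 + 40 = 77
N̂ = 250221 / 77 ≈ 3249.6 → 3250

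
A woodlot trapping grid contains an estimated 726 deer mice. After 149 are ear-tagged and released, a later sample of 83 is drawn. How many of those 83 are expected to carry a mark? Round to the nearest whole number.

expected recaptures ≈ 17

The marked fraction of the population is 149/726, so in a sample of 83 expect C·(M/N) marked.
E[R] = 149 × 83 / 726 = 12367 / 726 ≈ 17.0 → 17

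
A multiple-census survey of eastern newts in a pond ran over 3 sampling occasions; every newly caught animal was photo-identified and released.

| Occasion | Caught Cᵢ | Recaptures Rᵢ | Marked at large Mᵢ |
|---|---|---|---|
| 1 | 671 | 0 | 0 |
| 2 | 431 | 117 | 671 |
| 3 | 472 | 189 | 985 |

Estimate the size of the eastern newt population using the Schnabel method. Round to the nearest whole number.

N ≈ 2464

Σ MᵢCᵢ = 0·671 + 671·431 + 985·472 = 0 + 289201 + 464920 = 754121
Σ Rᵢ = 0 + 117 + 189 = 306
N̂ = 754121 / 306 ≈ 2464.4 → 2464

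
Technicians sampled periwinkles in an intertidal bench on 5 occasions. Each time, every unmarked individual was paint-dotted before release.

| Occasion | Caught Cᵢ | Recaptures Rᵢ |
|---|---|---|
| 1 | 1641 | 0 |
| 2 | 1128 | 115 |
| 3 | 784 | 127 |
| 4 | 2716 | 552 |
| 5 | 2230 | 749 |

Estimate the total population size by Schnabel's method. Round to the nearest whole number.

N ≈ 16,289

Marked at large before each occasion: Mᵢ = Σⱼ<ᵢ (Cⱼ − Rⱼ) → M1=0, M2=1641, M3=2654, M4=3311, M5=5475
Σ MᵢCᵢ = 0·1641 + 1641·1128 + 2654·784 + 3311·2716 + 5475·2230 = 0 + 1851048 + 2080736 + 8992676 + 12209250 = 25133710
Σ Rᵢ = 0 + 115 + 127 + 552 + 749 = 1543
N̂ = 25133710 / 1543 ≈ 16288.9 → 16289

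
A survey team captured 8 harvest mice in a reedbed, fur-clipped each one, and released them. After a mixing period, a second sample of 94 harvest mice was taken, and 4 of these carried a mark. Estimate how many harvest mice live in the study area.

Lincoln-Petersen assumes M/N = R/C, so N = M·C / R.
N = (8 × 94) / 4 = 752 / 4 = 188

N = 188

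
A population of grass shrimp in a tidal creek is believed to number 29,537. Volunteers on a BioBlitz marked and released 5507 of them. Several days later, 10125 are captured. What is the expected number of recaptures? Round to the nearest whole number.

expected recaptures ≈ 1888

The marked fraction of the population is 5507/29537, so in a sample of 10125 expect C·(M/N) marked.
E[R] = 5507 × 10125 / 29537 = 55758375 / 29537 ≈ 1887.7 → 1888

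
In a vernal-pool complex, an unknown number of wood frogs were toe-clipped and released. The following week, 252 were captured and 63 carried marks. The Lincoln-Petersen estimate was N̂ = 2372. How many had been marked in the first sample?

From N = M·C/R: M = N·R / C = 2372·63 / 252 = 149436 / 252 = 593.

M = 593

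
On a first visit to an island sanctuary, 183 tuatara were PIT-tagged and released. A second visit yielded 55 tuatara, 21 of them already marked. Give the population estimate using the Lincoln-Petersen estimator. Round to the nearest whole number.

The marked fraction in the recapture sample should equal the marked fraction in the population: 21/55 = 183/N.
N = (183 × 55) / 21 = 10065 / 21 ≈ 479.3 → 479

N ≈ 479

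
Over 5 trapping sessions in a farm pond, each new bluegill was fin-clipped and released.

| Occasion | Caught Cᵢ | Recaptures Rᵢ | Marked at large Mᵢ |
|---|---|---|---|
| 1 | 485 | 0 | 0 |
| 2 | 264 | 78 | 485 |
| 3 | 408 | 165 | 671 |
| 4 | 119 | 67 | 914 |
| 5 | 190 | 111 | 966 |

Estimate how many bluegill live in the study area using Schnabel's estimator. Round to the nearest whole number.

Σ MᵢCᵢ = 0·485 + 485·264 + 671·408 + 914·119 + 966·190 = 0 + 128040 + 273768 + 108766 + 183540 = 694114
Σ Rᵢ = 0 + 78 + 165 + 67 + 111 = 421
N̂ = 694114 / 421 ≈ 1648.7 → 1649

N ≈ 1649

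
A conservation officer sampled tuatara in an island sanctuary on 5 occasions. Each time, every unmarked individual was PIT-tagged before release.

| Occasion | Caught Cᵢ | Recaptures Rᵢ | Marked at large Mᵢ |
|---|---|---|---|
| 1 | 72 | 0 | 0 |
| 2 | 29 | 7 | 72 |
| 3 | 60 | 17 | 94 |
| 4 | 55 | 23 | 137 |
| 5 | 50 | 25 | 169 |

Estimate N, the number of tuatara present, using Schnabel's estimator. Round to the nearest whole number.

N ≈ 329

Σ MᵢCᵢ = 0·72 + 72·29 + 94·60 + 137·55 + 169·50 = 0 + 2088 + 5640 + 7535 + 8450 = 23713
Σ Rᵢ = 0 + 7 + 17 + 23 + 25 = 72
N̂ = 23713 / 72 ≈ 329.3 → 329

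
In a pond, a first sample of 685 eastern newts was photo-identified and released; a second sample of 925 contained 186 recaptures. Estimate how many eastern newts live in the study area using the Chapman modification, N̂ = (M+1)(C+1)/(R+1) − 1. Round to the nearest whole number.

N̂ = (685+1)(925+1)/(186+1) − 1 = 686·926/187 − 1
= 635236/187 − 1 ≈ 3397.0 − 1 ≈ 3396.0 → 3396

N ≈ 3396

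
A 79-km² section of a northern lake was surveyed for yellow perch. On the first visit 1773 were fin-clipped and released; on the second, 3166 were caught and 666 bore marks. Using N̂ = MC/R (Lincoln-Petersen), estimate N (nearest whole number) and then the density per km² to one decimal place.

N̂ = 1773·3166/666 = 5613318/666 ≈ 8428.4 → 8428
Density = N̂ / area = 8428 / 79 ≈ 106.68 → 106.7 per km²

density ≈ 106.7 yellow perch per km²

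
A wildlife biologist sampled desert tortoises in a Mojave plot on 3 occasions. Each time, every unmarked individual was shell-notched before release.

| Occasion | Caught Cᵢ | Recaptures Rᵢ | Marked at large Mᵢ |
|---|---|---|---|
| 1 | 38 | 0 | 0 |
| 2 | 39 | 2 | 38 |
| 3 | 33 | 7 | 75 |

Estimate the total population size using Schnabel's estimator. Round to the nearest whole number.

Σ MᵢCᵢ = 0·38 + 38·39 + 75·33 = 0 + 1482 + 2475 = 3957
Σ Rᵢ = 0 + 2 + 7 = 9
N̂ = 3957 / 9 ≈ 439.7 → 440

N ≈ 440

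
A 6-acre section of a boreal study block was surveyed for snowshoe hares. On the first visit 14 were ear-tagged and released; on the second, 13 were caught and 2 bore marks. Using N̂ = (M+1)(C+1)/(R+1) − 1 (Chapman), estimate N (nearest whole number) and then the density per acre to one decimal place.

density ≈ 11.5 snowshoe hares per acre

N̂ = 15·14/3 − 1 = 210/3 − 1 = 69
Density = N̂ / area = 69 / 6 ≈ 11.50 → 11.5 per acre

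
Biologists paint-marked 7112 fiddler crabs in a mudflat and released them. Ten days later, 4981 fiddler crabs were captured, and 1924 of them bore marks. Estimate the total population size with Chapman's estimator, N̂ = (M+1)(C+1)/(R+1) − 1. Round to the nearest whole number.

N ≈ 18,408

N̂ = (7112+1)(4981+1)/(1924+1) − 1 = 7113·4982/1925 − 1
= 35436966/1925 − 1 ≈ 18408.8 − 1 ≈ 18407.8 → 18408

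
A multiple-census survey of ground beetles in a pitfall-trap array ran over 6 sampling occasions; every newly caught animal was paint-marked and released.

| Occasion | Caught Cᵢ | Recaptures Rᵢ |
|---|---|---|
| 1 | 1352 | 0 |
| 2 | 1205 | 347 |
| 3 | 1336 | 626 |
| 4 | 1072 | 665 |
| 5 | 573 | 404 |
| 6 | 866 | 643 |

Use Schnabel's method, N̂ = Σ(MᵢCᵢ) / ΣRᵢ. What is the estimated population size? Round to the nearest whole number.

Marked at large before each occasion: Mᵢ = Σⱼ<ᵢ (Cⱼ − Rⱼ) → M1=0, M2=1352, M3=2210, M4=2920, M5=3327, M6=3496
Σ MᵢCᵢ = 0·1352 + 1352·1205 + 2210·1336 + 2920·1072 + 3327·573 + 3496·866 = 0 + 1629160 + 2952560 + 3130240 + 1906371 + 3027536 = 12645867
Σ Rᵢ = 0 + 347 + 626 + 665 + 404 + 643 = 2685
N̂ = 12645867 / 2685 ≈ 4709.8 → 4710

N ≈ 4710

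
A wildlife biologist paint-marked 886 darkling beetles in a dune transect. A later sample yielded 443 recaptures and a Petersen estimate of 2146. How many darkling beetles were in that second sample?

From N = M·C/R: C = N·R / M = 2146·443 / 886 = 950678 / 886 = 1073.

C = 1073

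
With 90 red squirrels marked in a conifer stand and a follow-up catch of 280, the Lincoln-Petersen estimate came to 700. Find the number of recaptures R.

R = 36

From N = M·C/R: R = M·C / N = 90·280 / 700 = 25200 / 700 = 36.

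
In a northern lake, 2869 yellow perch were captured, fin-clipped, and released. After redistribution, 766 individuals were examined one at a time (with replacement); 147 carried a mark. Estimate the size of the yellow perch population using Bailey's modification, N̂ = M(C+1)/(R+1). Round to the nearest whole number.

N̂ = 2869·(766+1)/(147+1) = 2869·767/148 = 2200523/148 ≈ 14868.4 → 14868

N ≈ 14,868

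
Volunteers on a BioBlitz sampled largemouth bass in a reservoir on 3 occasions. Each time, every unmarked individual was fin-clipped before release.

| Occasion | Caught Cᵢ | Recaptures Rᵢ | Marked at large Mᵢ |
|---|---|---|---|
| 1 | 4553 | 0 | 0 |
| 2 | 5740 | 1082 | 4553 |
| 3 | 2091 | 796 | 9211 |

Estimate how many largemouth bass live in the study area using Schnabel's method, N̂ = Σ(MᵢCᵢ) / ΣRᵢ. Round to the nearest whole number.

N ≈ 24,172

Σ MᵢCᵢ = 0·4553 + 4553·5740 + 9211·2091 = 0 + 26134220 + 19260201 = 45394421
Σ Rᵢ = 0 + 1082 + 796 = 1878
N̂ = 45394421 / 1878 ≈ 24171.7 → 24172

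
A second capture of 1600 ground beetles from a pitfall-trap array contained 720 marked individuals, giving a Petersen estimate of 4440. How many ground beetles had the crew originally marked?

M = 1998

From N = M·C/R: M = N·R / C = 4440·720 / 1600 = 3196800 / 1600 = 1998.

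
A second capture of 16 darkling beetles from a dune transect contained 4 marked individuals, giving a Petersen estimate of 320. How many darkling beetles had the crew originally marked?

M = 80

From N = M·C/R: M = N·R / C = 320·4 / 16 = 1280 / 16 = 80.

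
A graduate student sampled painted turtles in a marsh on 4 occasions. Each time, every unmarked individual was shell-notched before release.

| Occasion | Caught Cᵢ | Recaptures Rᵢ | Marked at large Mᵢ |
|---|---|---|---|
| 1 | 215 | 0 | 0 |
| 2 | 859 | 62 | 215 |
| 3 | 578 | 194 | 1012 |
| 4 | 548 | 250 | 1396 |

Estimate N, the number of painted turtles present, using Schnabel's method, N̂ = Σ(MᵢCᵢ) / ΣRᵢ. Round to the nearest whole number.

Σ MᵢCᵢ = 0·215 + 215·859 + 1012·578 + 1396·548 = 0 + 184685 + 584936 + 765008 = 1534629
Σ Rᵢ = 0 + 62 + 194 + 250 = 506
N̂ = 1534629 / 506 ≈ 3032.9 → 3033

N ≈ 3033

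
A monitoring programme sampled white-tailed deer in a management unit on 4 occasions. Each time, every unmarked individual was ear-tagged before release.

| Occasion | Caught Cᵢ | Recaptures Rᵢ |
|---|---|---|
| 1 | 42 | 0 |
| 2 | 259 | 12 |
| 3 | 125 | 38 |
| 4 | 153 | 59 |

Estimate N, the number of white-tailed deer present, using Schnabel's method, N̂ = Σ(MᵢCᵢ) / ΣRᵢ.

Marked at large before each occasion: Mᵢ = Σⱼ<ᵢ (Cⱼ − Rⱼ) → M1=0, M2=42, M3=289, M4=376
Σ MᵢCᵢ = 0·42 + 42·259 + 289·125 + 376·153 = 0 + 10878 + 36125 + 57528 = 104531
Σ Rᵢ = 0 + 12 + 38 + 59 = 109
N̂ = 104531 / 109 = 959

N = 959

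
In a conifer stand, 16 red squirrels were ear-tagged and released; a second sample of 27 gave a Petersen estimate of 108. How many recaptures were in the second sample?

From N = M·C/R: R = M·C / N = 16·27 / 108 = 432 / 108 = 4.

R = 4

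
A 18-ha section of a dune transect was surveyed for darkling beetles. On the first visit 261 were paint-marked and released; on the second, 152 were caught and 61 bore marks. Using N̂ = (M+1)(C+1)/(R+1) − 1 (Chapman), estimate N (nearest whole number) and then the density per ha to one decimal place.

N̂ = 262·153/62 − 1 = 40086/62 − 1 ≈ 645.5 → 646
Density = N̂ / area = 646 / 18 ≈ 35.89 → 35.9 per ha

density ≈ 35.9 darkling beetles per ha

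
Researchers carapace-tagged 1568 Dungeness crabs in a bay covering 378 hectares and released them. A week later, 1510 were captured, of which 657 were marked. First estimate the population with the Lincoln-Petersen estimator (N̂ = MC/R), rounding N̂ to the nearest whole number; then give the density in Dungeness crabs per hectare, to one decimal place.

density ≈ 9.5 Dungeness crabs per hectare

N̂ = 1568·1510/657 = 2367680/657 ≈ 3603.8 → 3604
Density = N̂ / area = 3604 / 378 ≈ 9.53 → 9.5 per hectare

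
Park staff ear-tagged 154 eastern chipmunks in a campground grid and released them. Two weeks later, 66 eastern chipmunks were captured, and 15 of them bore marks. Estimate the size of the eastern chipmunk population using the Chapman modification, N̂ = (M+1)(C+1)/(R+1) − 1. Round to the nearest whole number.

N ≈ 648

N̂ = (154+1)(66+1)/(15+1) − 1 = 155·67/16 − 1
= 10385/16 − 1 ≈ 649.1 − 1 ≈ 648.1 → 648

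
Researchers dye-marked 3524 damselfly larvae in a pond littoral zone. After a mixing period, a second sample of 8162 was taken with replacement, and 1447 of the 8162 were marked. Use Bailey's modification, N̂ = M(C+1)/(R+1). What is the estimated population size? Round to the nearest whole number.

N ≈ 19,866

N̂ = 3524·(8162+1)/(1447+1) = 3524·8163/1448 = 28766412/1448 ≈ 19866.3 → 19866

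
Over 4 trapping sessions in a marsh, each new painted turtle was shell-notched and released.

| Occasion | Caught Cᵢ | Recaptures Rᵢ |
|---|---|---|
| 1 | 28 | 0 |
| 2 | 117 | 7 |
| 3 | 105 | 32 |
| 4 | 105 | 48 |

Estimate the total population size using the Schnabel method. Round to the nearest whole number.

N ≈ 459

Marked at large before each occasion: Mᵢ = Σⱼ<ᵢ (Cⱼ − Rⱼ) → M1=0, M2=28, M3=138, M4=211
Σ MᵢCᵢ = 0·28 + 28·117 + 138·105 + 211·105 = 0 + 3276 + 14490 + 22155 = 39921
Σ Rᵢ = 0 + 7 + 32 + 48 = 87
N̂ = 39921 / 87 ≈ 458.9 → 459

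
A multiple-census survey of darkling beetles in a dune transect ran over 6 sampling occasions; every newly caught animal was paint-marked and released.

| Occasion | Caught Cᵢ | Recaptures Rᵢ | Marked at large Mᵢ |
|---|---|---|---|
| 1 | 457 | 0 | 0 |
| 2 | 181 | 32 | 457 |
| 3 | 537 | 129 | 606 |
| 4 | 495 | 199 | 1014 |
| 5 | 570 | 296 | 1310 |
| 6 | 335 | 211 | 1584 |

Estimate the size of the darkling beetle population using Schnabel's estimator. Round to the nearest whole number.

N ≈ 2523

Σ MᵢCᵢ = 0·457 + 457·181 + 606·537 + 1014·495 + 1310·570 + 1584·335 = 0 + 82717 + 325422 + 501930 + 746700 + 530640 = 2187409
Σ Rᵢ = 0 + 32 + 129 + 199 + 296 + 211 = 867
N̂ = 2187409 / 867 ≈ 2523.0 → 2523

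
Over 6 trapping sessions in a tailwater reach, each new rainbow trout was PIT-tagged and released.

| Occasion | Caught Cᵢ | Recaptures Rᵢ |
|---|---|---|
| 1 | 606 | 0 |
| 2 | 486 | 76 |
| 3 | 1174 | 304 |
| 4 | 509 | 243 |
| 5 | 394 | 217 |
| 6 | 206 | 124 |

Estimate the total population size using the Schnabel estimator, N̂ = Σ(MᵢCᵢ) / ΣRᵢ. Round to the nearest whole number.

Marked at large before each occasion: Mᵢ = Σⱼ<ᵢ (Cⱼ − Rⱼ) → M1=0, M2=606, M3=1016, M4=1886, M5=2152, M6=2329
Σ MᵢCᵢ = 0·606 + 606·486 + 1016·1174 + 1886·509 + 2152·394 + 2329·206 = 0 + 294516 + 1192784 + 959974 + 847888 + 479774 = 3774936
Σ Rᵢ = 0 + 76 + 304 + 243 + 217 + 124 = 964
N̂ = 3774936 / 964 ≈ 3915.9 → 3916

N ≈ 3916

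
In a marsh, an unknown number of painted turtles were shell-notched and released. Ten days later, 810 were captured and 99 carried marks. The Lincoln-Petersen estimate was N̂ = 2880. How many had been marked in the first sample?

From N = M·C/R: M = N·R / C = 2880·99 / 810 = 285120 / 810 = 352.

M = 352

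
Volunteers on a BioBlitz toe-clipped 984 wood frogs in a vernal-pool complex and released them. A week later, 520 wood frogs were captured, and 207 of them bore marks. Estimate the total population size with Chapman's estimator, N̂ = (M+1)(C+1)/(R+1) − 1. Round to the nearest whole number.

N̂ = (984+1)(520+1)/(207+1) − 1 = 985·521/208 − 1
= 513185/208 − 1 ≈ 2467.2 − 1 ≈ 2466.2 → 2466

N ≈ 2466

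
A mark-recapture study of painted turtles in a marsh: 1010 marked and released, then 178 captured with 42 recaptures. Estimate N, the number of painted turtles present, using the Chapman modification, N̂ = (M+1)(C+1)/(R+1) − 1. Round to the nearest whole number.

N̂ = (1010+1)(178+1)/(42+1) − 1 = 1011·179/43 − 1
= 180969/43 − 1 ≈ 4208.6 − 1 ≈ 4207.6 → 4208

N ≈ 4208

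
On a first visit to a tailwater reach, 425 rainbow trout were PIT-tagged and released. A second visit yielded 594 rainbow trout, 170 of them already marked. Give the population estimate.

N = 1485

N = (425 × 594) / 170 = 252450 / 170 = 1485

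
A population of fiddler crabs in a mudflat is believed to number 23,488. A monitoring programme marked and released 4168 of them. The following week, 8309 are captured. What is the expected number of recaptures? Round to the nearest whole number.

Expected recaptures E[R] = M·C / N.
E[R] = 4168 × 8309 / 23488 = 34631912 / 23488 ≈ 1474.45 → 1474

expected recaptures ≈ 1474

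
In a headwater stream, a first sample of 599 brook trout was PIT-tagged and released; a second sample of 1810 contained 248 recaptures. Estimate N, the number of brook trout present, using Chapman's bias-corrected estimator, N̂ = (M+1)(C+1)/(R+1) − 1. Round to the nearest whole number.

N ≈ 4363

N̂ = (599+1)(1810+1)/(248+1) − 1 = 600·1811/249 − 1
= 1086600/249 − 1 ≈ 4363.9 − 1 ≈ 4362.9 → 4363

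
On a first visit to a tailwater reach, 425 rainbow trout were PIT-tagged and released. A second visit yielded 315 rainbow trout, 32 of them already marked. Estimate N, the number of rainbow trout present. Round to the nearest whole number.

N = (425 × 315) / 32 = 133875 / 32 ≈ 4183.6 → 4184

N ≈ 4184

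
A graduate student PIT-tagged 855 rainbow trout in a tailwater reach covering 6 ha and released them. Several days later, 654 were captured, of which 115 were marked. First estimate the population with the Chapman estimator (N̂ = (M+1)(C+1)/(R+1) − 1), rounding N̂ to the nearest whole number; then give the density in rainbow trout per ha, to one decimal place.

N̂ = 856·655/116 − 1 = 560680/116 − 1 ≈ 4832.4 → 4832
Density = N̂ / area = 4832 / 6 ≈ 805.33 → 805.3 per ha

density ≈ 805.3 rainbow trout per ha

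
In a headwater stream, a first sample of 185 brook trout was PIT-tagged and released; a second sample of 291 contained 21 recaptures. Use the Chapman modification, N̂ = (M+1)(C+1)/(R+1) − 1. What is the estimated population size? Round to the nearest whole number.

N ≈ 2468

N̂ = (185+1)(291+1)/(21+1) − 1 = 186·292/22 − 1
= 54312/22 − 1 ≈ 2468.7 − 1 ≈ 2467.7 → 2468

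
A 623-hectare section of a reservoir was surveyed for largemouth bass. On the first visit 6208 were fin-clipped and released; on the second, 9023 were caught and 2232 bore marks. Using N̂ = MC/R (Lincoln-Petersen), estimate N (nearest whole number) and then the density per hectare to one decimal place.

density ≈ 40.3 largemouth bass per hectare

N̂ = 6208·9023/2232 = 56014784/2232 ≈ 25096.2 → 25096
Density = N̂ / area = 25096 / 623 ≈ 40.28 → 40.3 per hectare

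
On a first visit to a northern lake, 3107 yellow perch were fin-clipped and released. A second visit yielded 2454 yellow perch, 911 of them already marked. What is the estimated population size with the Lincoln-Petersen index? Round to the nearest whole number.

The marked fraction in the recapture sample should equal the marked fraction in the population: 911/2454 = 3107/N.
N = (3107 × 2454) / 911 = 7624578 / 911 ≈ 8369.46 → 8369

N ≈ 8369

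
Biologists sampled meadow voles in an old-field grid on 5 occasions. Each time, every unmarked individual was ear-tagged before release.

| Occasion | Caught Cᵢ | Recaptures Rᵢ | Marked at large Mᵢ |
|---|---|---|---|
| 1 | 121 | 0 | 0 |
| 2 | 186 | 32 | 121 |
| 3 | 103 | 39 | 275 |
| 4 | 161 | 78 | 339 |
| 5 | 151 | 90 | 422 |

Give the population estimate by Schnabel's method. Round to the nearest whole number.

N ≈ 708

Σ MᵢCᵢ = 0·121 + 121·186 + 275·103 + 339·161 + 422·151 = 0 + 22506 + 28325 + 54579 + 63722 = 169132
Σ Rᵢ = 0 + 32 + 39 + 78 + 90 = 239
N̂ = 169132 / 239 ≈ 707.7 → 708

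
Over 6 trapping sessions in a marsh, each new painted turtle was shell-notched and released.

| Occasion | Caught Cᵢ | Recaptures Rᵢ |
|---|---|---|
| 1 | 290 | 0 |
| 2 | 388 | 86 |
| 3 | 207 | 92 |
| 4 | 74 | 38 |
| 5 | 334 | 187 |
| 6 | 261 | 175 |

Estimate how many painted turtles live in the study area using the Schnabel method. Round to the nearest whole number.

N ≈ 1328

Marked at large before each occasion: Mᵢ = Σⱼ<ᵢ (Cⱼ − Rⱼ) → M1=0, M2=290, M3=592, M4=707, M5=743, M6=890
Σ MᵢCᵢ = 0·290 + 290·388 + 592·207 + 707·74 + 743·334 + 890·261 = 0 + 112520 + 122544 + 52318 + 248162 + 232290 = 767834
Σ Rᵢ = 0 + 86 + 92 + 38 + 187 + 175 = 578
N̂ = 767834 / 578 ≈ 1328.4 → 1328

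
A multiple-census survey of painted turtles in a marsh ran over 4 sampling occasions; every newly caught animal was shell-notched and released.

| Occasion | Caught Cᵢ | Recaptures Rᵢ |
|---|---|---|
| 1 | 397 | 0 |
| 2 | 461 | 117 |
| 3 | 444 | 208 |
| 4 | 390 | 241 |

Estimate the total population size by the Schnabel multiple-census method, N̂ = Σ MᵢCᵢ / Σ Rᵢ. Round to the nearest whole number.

N ≈ 1578

Marked at large before each occasion: Mᵢ = Σⱼ<ᵢ (Cⱼ − Rⱼ) → M1=0, M2=397, M3=741, M4=977
Σ MᵢCᵢ = 0·397 + 397·461 + 741·444 + 977·390 = 0 + 183017 + 329004 + 381030 = 893051
Σ Rᵢ = 0 + 117 + 208 + 241 = 566
N̂ = 893051 / 566 ≈ 1577.8 → 1578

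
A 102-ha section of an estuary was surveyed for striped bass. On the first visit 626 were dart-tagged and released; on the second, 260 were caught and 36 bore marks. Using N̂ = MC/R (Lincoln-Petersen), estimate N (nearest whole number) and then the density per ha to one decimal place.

density ≈ 44.3 striped bass per ha

N̂ = 626·260/36 = 162760/36 ≈ 4521.1 → 4521
Density = N̂ / area = 4521 / 102 ≈ 44.32 → 44.3 per ha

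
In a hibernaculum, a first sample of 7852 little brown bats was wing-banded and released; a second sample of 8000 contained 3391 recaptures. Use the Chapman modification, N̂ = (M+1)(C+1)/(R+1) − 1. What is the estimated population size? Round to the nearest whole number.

N ≈ 18,523

N̂ = (7852+1)(8000+1)/(3391+1) − 1 = 7853·8001/3392 − 1
= 62831853/3392 − 1 ≈ 18523.5 − 1 ≈ 18522.5 → 18523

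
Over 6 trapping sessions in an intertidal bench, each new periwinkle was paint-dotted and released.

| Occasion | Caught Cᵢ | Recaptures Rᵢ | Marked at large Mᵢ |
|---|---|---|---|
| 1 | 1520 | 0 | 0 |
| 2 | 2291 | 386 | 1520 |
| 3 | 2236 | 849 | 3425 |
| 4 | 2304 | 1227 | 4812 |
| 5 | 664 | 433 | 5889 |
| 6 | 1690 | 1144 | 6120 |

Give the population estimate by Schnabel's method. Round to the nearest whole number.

Σ MᵢCᵢ = 0·1520 + 1520·2291 + 3425·2236 + 4812·2304 + 5889·664 + 6120·1690 = 0 + 3482320 + 7658300 + 11086848 + 3910296 + 10342800 = 36480564
Σ Rᵢ = 0 + 386 + 849 + 1227 + 433 + 1144 = 4039
N̂ = 36480564 / 4039 ≈ 9032.1 → 9032

N ≈ 9032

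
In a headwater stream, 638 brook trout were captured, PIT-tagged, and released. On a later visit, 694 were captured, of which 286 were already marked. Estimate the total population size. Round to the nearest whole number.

N ≈ 1548

N = (638 × 694) / 286 = 442772 / 286 ≈ 1548.2 → 1548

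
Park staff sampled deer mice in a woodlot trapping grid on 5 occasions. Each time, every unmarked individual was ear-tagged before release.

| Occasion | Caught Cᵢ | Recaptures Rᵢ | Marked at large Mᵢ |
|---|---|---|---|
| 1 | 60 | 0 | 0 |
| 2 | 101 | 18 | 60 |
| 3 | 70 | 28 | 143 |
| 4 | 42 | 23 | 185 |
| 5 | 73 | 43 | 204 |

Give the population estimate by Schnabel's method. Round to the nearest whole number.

Σ MᵢCᵢ = 0·60 + 60·101 + 143·70 + 185·42 + 204·73 = 0 + 6060 + 10010 + 7770 + 14892 = 38732
Σ Rᵢ = 0 + 18 + 28 + 23 + 43 = 112
N̂ = 38732 / 112 ≈ 345.8 → 346

N ≈ 346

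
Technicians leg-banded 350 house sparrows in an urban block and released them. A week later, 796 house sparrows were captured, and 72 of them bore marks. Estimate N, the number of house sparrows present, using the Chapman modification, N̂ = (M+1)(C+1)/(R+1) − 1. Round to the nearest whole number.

N̂ = (350+1)(796+1)/(72+1) − 1 = 351·797/73 − 1
= 279747/73 − 1 ≈ 3832.2 − 1 ≈ 3831.2 → 3831

N ≈ 3831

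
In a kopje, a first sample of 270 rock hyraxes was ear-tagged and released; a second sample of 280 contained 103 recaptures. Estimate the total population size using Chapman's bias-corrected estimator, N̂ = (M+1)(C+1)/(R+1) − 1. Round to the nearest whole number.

N ≈ 731

N̂ = (270+1)(280+1)/(103+1) − 1 = 271·281/104 − 1
= 76151/104 − 1 ≈ 732.2 − 1 ≈ 731.2 → 731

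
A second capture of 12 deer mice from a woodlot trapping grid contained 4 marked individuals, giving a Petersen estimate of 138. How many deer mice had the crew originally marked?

M = 46

From N = M·C/R: M = N·R / C = 138·4 / 12 = 552 / 12 = 46.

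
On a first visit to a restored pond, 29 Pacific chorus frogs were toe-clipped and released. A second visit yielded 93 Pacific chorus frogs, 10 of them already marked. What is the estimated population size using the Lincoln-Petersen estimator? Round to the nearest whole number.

If marked individuals mix randomly, R/C ≈ M/N, giving N ≈ M·C/R.
N = (29 × 93) / 10 = 2697 / 10 ≈ 269.7 → 270

N ≈ 270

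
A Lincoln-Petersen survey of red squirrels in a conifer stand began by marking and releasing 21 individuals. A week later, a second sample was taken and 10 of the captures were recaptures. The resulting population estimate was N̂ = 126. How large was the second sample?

From N = M·C/R: C = N·R / M = 126·10 / 21 = 1260 / 21 = 60.

C = 60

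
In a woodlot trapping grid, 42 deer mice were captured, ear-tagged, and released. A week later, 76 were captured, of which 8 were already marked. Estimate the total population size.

The marked fraction in the recapture sample should equal the marked fraction in the population: 8/76 = 42/N.
N = (42 × 76) / 8 = 3192 / 8 = 399

N = 399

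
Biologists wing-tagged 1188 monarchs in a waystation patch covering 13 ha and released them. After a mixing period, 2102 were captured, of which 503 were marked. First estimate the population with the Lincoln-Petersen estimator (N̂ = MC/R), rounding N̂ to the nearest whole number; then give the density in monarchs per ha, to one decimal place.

density ≈ 381.9 monarchs per ha

N̂ = 1188·2102/503 = 2497176/503 ≈ 4964.6 → 4965
Density = N̂ / area = 4965 / 13 ≈ 381.92 → 381.9 per ha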